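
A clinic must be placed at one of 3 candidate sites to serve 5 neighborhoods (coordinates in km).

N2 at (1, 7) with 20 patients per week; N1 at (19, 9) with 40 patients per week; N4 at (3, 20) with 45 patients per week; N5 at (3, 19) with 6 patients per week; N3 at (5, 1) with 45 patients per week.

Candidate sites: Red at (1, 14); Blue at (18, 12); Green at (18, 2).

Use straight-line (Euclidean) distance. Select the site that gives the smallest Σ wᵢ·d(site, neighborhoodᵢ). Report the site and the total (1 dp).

Total weighted distance at each candidate:
  Red (1, 14): total = 1816.2
  Blue (18, 12): total = 2111.5
  Green (18, 2): total = 2414.4
Minimum is at Red with total 1816.2 km.

Red, total 1816.2 km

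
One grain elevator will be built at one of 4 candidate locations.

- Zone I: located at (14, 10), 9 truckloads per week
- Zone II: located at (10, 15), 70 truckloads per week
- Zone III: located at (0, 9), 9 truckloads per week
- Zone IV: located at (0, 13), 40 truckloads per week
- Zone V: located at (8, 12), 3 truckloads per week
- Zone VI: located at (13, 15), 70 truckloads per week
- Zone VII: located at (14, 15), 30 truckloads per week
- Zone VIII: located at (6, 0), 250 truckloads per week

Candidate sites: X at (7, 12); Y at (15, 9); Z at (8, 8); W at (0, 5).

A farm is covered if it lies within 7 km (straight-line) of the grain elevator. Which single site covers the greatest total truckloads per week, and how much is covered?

X, covering 143

Coverage radius r = 7 km; a point is covered iff (Δx)²+(Δy)² ≤ 7² = 49.
  X (7, 12): covers {Zone II, Zone V, Zone VI} → 143
  Y (15, 9): covers {Zone I, Zone VI, Zone VII} → 109
  Z (8, 8): covers {Zone I, Zone V} → 12
  W (0, 5): covers {Zone III} → 9
Maximum coverage at X: 143 truckloads per week.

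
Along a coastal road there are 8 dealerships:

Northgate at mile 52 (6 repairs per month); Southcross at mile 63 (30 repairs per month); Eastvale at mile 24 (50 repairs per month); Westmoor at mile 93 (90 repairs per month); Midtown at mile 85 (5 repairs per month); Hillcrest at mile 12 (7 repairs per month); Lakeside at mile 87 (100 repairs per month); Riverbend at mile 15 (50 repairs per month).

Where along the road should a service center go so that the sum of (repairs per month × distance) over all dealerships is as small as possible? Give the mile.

For a sum of weighted absolute distances on a line, the optimum is the weighted median (not the mean). Total weight W = 338; half-weight = 169.
Sort by position and accumulate weight:
  mile 12 (Hillcrest, w=7) → cum 7
  mile 15 (Riverbend, w=50) → cum 57
  mile 24 (Eastvale, w=50) → cum 107
  mile 52 (Northgate, w=6) → cum 113
  mile 63 (Southcross, w=30) → cum 143
  mile 85 (Midtown, w=5) → cum 148
  mile 87 (Lakeside, w=100) → cum 248  ≥ 169 → median here
  mile 93 (Westmoor, w=90) → cum 338
Optimal location: mile 87.

x = 87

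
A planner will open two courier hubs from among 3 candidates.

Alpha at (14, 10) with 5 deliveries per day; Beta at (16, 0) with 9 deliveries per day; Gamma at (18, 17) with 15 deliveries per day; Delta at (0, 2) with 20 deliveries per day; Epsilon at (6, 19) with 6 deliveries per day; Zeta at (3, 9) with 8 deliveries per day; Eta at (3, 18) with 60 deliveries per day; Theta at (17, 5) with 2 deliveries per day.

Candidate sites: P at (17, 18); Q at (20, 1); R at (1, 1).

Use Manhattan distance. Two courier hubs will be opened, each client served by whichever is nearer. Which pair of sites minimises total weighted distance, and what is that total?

{P, R}, total 1287

Evaluate every pair (each demand assigned to the nearer of the two):
  {P, R}: total = 1287
  {P, Q}: total = 1660
  {Q, R}: total = 1802
Best pair: {P, R} with total 1287.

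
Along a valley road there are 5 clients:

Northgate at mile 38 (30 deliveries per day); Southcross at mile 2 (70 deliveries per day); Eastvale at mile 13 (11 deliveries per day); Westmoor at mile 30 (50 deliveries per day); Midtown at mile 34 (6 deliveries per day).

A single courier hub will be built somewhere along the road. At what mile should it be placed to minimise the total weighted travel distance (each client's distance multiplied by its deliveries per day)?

For a sum of weighted absolute distances on a line, the optimum is the weighted median (not the mean). Total weight W = 167; half-weight = 83.5.
Sort by position and accumulate weight:
  mile 2 (Southcross, w=70) → cum 70
  mile 13 (Eastvale, w=11) → cum 81
  mile 30 (Westmoor, w=50) → cum 131  ≥ 83.5 → median here
  mile 34 (Midtown, w=6) → cum 137
  mile 38 (Northgate, w=30) → cum 167
Optimal location: mile 30.

x = 30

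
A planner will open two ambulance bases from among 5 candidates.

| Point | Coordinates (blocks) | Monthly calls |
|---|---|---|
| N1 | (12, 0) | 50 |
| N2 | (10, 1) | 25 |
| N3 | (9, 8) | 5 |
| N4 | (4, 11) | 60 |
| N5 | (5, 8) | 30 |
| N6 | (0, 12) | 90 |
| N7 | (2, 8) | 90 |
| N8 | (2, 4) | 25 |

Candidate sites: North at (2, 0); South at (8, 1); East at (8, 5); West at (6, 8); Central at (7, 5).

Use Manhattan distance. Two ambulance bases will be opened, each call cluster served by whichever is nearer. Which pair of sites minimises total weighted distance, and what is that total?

Evaluate every pair (each demand assigned to the nearer of the two):
  {South, West}: total = 2105
  {East, West}: total = 2380
  {North, West}: total = 2430
  {West, Central}: total = 2430
  {South, Central}: total = 3145
  {South, East}: total = 3435
  {East, Central}: total = 3440
  {North, Central}: total = 3470
  {North, East}: total = 3480
  {North, South}: total = 3500
Best pair: {South, West} with total 2105.

{South, West}, total 2105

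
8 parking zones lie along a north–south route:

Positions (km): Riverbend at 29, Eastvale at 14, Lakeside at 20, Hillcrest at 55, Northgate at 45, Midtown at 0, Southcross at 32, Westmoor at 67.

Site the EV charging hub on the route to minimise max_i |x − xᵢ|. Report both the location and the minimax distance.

location 33.5, max distance 33.5

The 1-center on a line is the midpoint of the two extreme points: leftmost at 0, rightmost at 67.
Optimal location = (0 + 67)/2 = 33.5; maximum distance = (67 − 0)/2 = 33.5.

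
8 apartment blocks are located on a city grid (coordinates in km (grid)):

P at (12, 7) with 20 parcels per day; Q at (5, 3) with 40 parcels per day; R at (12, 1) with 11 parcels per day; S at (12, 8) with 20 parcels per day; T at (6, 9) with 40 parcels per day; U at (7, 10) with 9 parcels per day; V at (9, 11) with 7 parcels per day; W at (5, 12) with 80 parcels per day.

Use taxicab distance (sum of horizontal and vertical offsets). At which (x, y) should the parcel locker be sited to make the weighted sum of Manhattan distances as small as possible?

Manhattan distance separates: Σwᵢ(|x−xᵢ|+|y−yᵢ|) = Σwᵢ|x−xᵢ| + Σwᵢ|y−yᵢ|, so x and y are optimised independently as 1-D weighted medians.
Total weight W = 227; half = 113.5.
x-coordinate, sorted with cumulative weight:
  x=5 (Q, w=40) cum 40
  x=5 (W, w=80) cum 120  ← median
  x=6 (T, w=40) cum 160
  x=7 (U, w=9) cum 169
  x=9 (V, w=7) cum 176
  x=12 (P, w=20) cum 196
  x=12 (R, w=11) cum 207
  x=12 (S, w=20) cum 227
⇒ x* = 5
y-coordinate, sorted with cumulative weight:
  y=1 (R, w=11) cum 11
  y=3 (Q, w=40) cum 51
  y=7 (P, w=20) cum 71
  y=8 (S, w=20) cum 91
  y=9 (T, w=40) cum 131  ← median
  y=10 (U, w=9) cum 140
  y=11 (V, w=7) cum 147
  y=12 (W, w=80) cum 227
⇒ y* = 9

(5, 9)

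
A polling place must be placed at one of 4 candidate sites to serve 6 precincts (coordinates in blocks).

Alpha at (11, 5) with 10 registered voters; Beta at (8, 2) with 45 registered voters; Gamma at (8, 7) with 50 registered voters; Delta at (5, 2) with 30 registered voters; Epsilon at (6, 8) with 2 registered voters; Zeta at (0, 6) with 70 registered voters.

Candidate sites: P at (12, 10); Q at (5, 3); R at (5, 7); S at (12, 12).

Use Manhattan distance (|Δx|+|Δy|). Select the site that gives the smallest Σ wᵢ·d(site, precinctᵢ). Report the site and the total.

R, total 1164 blocks

Total weighted distance at each candidate:
  P (12, 10): total = 2536
  Q (5, 3): total = 1212
  R (5, 7): total = 1164
  S (12, 12): total = 2950
Minimum is at R with total 1164 blocks.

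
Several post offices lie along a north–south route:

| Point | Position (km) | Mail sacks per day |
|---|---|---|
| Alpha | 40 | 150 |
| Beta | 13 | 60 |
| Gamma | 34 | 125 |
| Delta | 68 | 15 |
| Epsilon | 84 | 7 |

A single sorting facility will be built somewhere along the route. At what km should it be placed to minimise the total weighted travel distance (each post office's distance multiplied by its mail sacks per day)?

x = 34

For a sum of weighted absolute distances on a line, the optimum is the weighted median (not the mean). Total weight W = 357; half-weight = 178.5.
Sort by position and accumulate weight:
  km 13 (Beta, w=60) → cum 60
  km 34 (Gamma, w=125) → cum 185  ≥ 178.5 → median here
  km 40 (Alpha, w=150) → cum 335
  km 68 (Delta, w=15) → cum 350
  km 84 (Epsilon, w=7) → cum 357
Optimal location: km 34.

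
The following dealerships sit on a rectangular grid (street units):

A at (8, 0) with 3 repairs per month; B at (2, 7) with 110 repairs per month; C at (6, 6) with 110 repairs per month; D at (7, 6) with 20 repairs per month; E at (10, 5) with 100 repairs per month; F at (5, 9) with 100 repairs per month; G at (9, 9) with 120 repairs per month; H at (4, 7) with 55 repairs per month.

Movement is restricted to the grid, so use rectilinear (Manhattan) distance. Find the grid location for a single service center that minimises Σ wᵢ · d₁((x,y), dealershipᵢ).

(6, 7)

Manhattan distance separates: Σwᵢ(|x−xᵢ|+|y−yᵢ|) = Σwᵢ|x−xᵢ| + Σwᵢ|y−yᵢ|, so x and y are optimised independently as 1-D weighted medians.
Total weight W = 618; half = 309.
x-coordinate, sorted with cumulative weight:
  x=2 (B, w=110) cum 110
  x=4 (H, w=55) cum 165
  x=5 (F, w=100) cum 265
  x=6 (C, w=110) cum 375  ← median
  x=7 (D, w=20) cum 395
  x=8 (A, w=3) cum 398
  x=9 (G, w=120) cum 518
  x=10 (E, w=100) cum 618
⇒ x* = 6
y-coordinate, sorted with cumulative weight:
  y=0 (A, w=3) cum 3
  y=5 (E, w=100) cum 103
  y=6 (C, w=110) cum 213
  y=6 (D, w=20) cum 233
  y=7 (B, w=110) cum 343  ← median
  y=7 (H, w=55) cum 398
  y=9 (F, w=100) cum 498
  y=9 (G, w=120) cum 618
⇒ y* = 7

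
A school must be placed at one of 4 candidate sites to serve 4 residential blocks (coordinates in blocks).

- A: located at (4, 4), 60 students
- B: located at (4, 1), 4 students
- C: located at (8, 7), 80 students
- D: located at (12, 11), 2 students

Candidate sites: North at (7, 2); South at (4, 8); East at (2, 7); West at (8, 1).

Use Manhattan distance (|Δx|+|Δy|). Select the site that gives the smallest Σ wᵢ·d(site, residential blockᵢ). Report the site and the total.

Total weighted distance at each candidate:
  North (7, 2): total = 824
  South (4, 8): total = 690
  East (2, 7): total = 840
  West (8, 1): total = 944
Minimum is at South with total 690 blocks.

South, total 690 blocks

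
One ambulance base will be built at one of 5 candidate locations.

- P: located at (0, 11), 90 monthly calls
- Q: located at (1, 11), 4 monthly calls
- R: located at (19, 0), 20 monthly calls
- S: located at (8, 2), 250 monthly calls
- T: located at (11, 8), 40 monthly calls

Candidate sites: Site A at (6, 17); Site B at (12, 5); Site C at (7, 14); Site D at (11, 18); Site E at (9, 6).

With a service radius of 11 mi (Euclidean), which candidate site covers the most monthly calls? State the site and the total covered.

Coverage radius r = 11 mi; a point is covered iff (Δx)²+(Δy)² ≤ 11² = 121.
  Site A (6, 17): covers {P, Q, T} → 134
  Site B (12, 5): covers {R, S, T} → 310
  Site C (7, 14): covers {P, Q, T} → 134
  Site D (11, 18): covers {T} → 40
  Site E (9, 6): covers {P, Q, S, T} → 384
Maximum coverage at Site E: 384 monthly calls.

Site E, covering 384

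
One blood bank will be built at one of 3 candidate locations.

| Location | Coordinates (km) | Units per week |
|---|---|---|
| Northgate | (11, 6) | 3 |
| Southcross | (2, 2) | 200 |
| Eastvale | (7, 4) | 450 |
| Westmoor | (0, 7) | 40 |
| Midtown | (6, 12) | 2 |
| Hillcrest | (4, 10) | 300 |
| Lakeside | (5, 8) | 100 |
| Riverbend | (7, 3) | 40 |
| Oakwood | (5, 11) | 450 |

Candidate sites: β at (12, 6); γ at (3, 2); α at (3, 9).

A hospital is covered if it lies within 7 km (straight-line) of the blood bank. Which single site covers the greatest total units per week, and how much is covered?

α, covering 1342

Coverage radius r = 7 km; a point is covered iff (Δx)²+(Δy)² ≤ 7² = 49.
  β (12, 6): covers {Northgate, Eastvale, Riverbend} → 493
  γ (3, 2): covers {Southcross, Eastvale, Westmoor, Lakeside, Riverbend} → 830
  α (3, 9): covers {Eastvale, Westmoor, Midtown, Hillcrest, Lakeside, Oakwood} → 1342
Maximum coverage at α: 1342 units per week.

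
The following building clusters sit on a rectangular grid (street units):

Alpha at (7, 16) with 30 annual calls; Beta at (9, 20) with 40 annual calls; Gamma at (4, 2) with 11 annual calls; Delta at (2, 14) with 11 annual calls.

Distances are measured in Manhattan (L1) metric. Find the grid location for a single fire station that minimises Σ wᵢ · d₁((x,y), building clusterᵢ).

Manhattan distance separates: Σwᵢ(|x−xᵢ|+|y−yᵢ|) = Σwᵢ|x−xᵢ| + Σwᵢ|y−yᵢ|, so x and y are optimised independently as 1-D weighted medians.
Total weight W = 92; half = 46.
x-coordinate, sorted with cumulative weight:
  x=2 (Delta, w=11) cum 11
  x=4 (Gamma, w=11) cum 22
  x=7 (Alpha, w=30) cum 52  ← median
  x=9 (Beta, w=40) cum 92
⇒ x* = 7
y-coordinate, sorted with cumulative weight:
  y=2 (Gamma, w=11) cum 11
  y=14 (Delta, w=11) cum 22
  y=16 (Alpha, w=30) cum 52  ← median
  y=20 (Beta, w=40) cum 92
⇒ y* = 16

(7, 16)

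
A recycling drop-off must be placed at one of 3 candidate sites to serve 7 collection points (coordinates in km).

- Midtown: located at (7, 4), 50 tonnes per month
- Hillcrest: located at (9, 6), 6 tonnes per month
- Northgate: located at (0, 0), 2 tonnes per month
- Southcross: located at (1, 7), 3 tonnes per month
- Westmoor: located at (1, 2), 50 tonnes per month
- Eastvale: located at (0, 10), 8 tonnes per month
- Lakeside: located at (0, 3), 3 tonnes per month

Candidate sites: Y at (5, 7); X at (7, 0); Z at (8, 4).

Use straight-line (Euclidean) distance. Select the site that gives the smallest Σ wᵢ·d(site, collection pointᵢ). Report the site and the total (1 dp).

Z, total 572.3 km

Total weighted distance at each candidate:
  Y (5, 7): total = 620.2
  X (7, 0): total = 716.3
  Z (8, 4): total = 572.3
Minimum is at Z with total 572.3 km.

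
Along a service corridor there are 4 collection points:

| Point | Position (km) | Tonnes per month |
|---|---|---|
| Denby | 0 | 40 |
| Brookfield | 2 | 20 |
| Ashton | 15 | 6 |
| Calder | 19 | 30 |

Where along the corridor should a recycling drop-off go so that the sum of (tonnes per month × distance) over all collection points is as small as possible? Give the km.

For a sum of weighted absolute distances on a line, the optimum is the weighted median (not the mean). Total weight W = 96; half-weight = 48.
Sort by position and accumulate weight:
  km 0 (Denby, w=40) → cum 40
  km 2 (Brookfield, w=20) → cum 60  ≥ 48 → median here
  km 15 (Ashton, w=6) → cum 66
  km 19 (Calder, w=30) → cum 96
Optimal location: km 2.

x = 2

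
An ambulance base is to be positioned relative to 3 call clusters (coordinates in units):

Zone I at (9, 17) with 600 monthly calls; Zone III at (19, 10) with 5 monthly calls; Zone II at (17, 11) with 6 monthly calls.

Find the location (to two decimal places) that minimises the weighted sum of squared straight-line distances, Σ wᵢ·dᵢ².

The minimiser of Σwᵢ‖p−pᵢ‖² is the weighted centroid p* = (Σwᵢpᵢ)/(Σwᵢ).
Σwᵢ = 611.
Σwᵢxᵢ = 600·9 + 5·19 + 6·17 = 5597.
Σwᵢyᵢ = 600·17 + 5·10 + 6·11 = 10316.
x* = 5597/611 = 9.16, y* = 10316/611 = 16.88.

(9.16, 16.88)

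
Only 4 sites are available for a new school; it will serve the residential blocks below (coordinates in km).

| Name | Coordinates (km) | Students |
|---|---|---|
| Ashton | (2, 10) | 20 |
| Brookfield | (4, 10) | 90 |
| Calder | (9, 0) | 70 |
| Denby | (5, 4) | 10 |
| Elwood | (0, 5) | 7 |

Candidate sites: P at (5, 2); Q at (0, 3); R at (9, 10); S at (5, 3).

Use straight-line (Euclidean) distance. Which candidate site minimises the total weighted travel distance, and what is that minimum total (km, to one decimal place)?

S, total 1186.4 km

Total weighted distance at each candidate:
  P (5, 2): total = 1270.3
  Q (0, 3): total = 1600.3
  R (9, 10): total = 1434.2
  S (5, 3): total = 1186.4
Minimum is at S with total 1186.4 km.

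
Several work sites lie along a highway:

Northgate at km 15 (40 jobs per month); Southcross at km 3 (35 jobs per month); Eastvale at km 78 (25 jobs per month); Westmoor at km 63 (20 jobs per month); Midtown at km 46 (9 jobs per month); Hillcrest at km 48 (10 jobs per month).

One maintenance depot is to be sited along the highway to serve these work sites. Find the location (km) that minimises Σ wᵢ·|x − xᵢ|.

x = 15

For a sum of weighted absolute distances on a line, the optimum is the weighted median (not the mean). Total weight W = 139; half-weight = 69.5.
Sort by position and accumulate weight:
  km 3 (Southcross, w=35) → cum 35
  km 15 (Northgate, w=40) → cum 75  ≥ 69.5 → median here
  km 46 (Midtown, w=9) → cum 84
  km 48 (Hillcrest, w=10) → cum 94
  km 63 (Westmoor, w=20) → cum 114
  km 78 (Eastvale, w=25) → cum 139
Optimal location: km 15.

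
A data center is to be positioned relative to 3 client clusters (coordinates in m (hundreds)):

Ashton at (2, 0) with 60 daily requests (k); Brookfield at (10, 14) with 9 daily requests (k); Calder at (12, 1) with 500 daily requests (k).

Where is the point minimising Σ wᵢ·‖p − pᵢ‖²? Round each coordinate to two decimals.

(10.91, 1.10)

The minimiser of Σwᵢ‖p−pᵢ‖² is the weighted centroid p* = (Σwᵢpᵢ)/(Σwᵢ).
Σwᵢ = 569.
Σwᵢxᵢ = 60·2 + 9·10 + 500·12 = 6210.
Σwᵢyᵢ = 60·0 + 9·14 + 500·1 = 626.
x* = 6210/569 = 10.91, y* = 626/569 = 1.10.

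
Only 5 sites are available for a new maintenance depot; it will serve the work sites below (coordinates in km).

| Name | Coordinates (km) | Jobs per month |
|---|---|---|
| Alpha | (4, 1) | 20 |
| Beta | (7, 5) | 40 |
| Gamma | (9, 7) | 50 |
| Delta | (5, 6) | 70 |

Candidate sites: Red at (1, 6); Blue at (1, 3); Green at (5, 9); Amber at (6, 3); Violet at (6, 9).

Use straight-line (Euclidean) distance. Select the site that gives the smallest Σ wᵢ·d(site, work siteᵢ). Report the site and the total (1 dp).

Total weighted distance at each candidate:
  Red (1, 6): total = 1043.0
  Blue (1, 3): total = 1122.3
  Green (5, 9): total = 773.7
  Amber (6, 3): total = 617.4
  Violet (6, 9): total = 731.5
Minimum is at Amber with total 617.4 km.

Amber, total 617.4 km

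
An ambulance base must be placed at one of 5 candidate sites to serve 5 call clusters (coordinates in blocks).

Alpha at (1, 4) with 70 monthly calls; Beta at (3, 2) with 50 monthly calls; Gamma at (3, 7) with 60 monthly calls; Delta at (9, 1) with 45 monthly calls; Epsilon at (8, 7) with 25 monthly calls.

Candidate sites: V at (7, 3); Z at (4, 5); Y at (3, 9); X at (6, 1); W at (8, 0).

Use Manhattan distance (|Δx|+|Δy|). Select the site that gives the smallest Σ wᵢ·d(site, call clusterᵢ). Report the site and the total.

Z, total 1215 blocks

Total weighted distance at each candidate:
  V (7, 3): total = 1525
  Z (4, 5): total = 1215
  Y (3, 9): total = 1765
  X (6, 1): total = 1635
  W (8, 0): total = 2105
Minimum is at Z with total 1215 blocks.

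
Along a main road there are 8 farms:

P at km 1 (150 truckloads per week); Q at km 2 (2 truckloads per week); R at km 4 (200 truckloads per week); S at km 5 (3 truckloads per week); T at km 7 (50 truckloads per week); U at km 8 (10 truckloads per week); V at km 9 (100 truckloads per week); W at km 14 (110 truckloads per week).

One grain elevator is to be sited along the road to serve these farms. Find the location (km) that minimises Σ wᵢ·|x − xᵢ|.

x = 4

For a sum of weighted absolute distances on a line, the optimum is the weighted median (not the mean). Total weight W = 625; half-weight = 312.5.
Sort by position and accumulate weight:
  km 1 (P, w=150) → cum 150
  km 2 (Q, w=2) → cum 152
  km 4 (R, w=200) → cum 352  ≥ 312.5 → median here
  km 5 (S, w=3) → cum 355
  km 7 (T, w=50) → cum 405
  km 8 (U, w=10) → cum 415
  km 9 (V, w=100) → cum 515
  km 14 (W, w=110) → cum 625
Optimal location: km 4.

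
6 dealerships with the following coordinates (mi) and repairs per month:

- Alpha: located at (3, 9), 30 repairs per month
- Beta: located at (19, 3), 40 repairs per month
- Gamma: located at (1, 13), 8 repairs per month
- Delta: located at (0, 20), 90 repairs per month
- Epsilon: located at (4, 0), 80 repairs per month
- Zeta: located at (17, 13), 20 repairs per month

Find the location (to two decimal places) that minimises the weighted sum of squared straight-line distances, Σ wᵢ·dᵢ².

(5.66, 9.53)

The minimiser of Σwᵢ‖p−pᵢ‖² is the weighted centroid p* = (Σwᵢpᵢ)/(Σwᵢ).
Σwᵢ = 268.
Σwᵢxᵢ = 30·3 + 40·19 + 8·1 + 90·0 + 80·4 + 20·17 = 1518.
Σwᵢyᵢ = 30·9 + 40·3 + 8·13 + 90·20 + 80·0 + 20·13 = 2554.
x* = 1518/268 = 5.66, y* = 2554/268 = 9.53.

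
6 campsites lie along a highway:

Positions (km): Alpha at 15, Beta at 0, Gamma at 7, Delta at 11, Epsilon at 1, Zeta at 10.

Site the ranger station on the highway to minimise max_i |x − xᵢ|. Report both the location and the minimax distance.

location 7.5, max distance 7.5

The 1-center on a line is the midpoint of the two extreme points: leftmost at 0, rightmost at 15.
Optimal location = (0 + 15)/2 = 7.5; maximum distance = (15 − 0)/2 = 7.5.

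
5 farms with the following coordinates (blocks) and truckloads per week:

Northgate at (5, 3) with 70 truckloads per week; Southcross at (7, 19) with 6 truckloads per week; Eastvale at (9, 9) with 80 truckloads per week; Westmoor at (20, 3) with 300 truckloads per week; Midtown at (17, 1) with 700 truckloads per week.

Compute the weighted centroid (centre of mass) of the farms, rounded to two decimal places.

The minimiser of Σwᵢ‖p−pᵢ‖² is the weighted centroid p* = (Σwᵢpᵢ)/(Σwᵢ).
Σwᵢ = 1156.
Σwᵢxᵢ = 70·5 + 6·7 + 80·9 + 300·20 + 700·17 = 19012.
Σwᵢyᵢ = 70·3 + 6·19 + 80·9 + 300·3 + 700·1 = 2644.
x* = 19012/1156 = 16.45, y* = 2644/1156 = 2.29.

(16.45, 2.29)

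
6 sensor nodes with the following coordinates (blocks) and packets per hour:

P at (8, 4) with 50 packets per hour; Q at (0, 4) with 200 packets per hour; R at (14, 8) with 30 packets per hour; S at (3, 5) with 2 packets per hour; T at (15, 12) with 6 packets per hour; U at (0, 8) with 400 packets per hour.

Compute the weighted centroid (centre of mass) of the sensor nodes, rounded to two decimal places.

The minimiser of Σwᵢ‖p−pᵢ‖² is the weighted centroid p* = (Σwᵢpᵢ)/(Σwᵢ).
Σwᵢ = 688.
Σwᵢxᵢ = 50·8 + 200·0 + 30·14 + 2·3 + 6·15 + 400·0 = 916.
Σwᵢyᵢ = 50·4 + 200·4 + 30·8 + 2·5 + 6·12 + 400·8 = 4522.
x* = 916/688 = 1.33, y* = 4522/688 = 6.57.

(1.33, 6.57)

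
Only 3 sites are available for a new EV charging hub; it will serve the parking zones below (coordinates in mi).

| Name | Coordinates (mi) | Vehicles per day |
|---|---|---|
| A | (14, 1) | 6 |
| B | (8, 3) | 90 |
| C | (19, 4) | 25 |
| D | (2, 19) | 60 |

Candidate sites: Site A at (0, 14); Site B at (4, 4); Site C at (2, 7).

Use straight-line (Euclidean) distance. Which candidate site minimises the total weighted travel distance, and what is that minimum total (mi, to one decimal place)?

Total weighted distance at each candidate:
  Site A (0, 14): total = 2198.6
  Site B (4, 4): total = 1716.7
  Site C (2, 7): total = 1881.1
Minimum is at Site B with total 1716.7 mi.

Site B, total 1716.7 mi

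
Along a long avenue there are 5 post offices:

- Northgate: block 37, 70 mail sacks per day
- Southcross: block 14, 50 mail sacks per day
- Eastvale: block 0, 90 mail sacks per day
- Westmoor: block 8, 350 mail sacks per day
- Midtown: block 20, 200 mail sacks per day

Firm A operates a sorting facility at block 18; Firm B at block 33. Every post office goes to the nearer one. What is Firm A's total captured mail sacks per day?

690

The indifferent point is the midpoint (18+33)/2 = 25.5; post offices left of it (closer to Firm A at 18) go to Firm A, those right go to Firm B.
  Eastvale at 0 (w=90) → Firm A
  Westmoor at 8 (w=350) → Firm A
  Southcross at 14 (w=50) → Firm A
  Midtown at 20 (w=200) → Firm A
  Northgate at 37 (w=70) → Firm B
Firm A captures 690; Firm B captures 70.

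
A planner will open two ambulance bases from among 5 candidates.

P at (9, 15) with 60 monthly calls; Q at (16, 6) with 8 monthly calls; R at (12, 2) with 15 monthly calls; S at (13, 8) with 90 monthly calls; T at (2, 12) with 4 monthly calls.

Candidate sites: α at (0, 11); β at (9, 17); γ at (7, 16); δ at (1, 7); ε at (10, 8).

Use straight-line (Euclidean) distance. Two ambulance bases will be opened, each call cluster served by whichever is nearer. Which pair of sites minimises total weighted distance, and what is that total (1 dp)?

{β, ε}, total 569.9

Evaluate every pair (each demand assigned to the nearer of the two):
  {β, ε}: total = 569.9
  {γ, ε}: total = 575.2
  {α, ε}: total = 848.7
  {δ, ε}: total = 860.1
  {β, δ}: total = 1312.3
  {γ, δ}: total = 1343.4
  {α, β}: total = 1344.6
  {β, γ}: total = 1359.3
  {α, γ}: total = 1373.7
  {α, δ}: total = 1985.1
Best pair: {β, ε} with total 569.9.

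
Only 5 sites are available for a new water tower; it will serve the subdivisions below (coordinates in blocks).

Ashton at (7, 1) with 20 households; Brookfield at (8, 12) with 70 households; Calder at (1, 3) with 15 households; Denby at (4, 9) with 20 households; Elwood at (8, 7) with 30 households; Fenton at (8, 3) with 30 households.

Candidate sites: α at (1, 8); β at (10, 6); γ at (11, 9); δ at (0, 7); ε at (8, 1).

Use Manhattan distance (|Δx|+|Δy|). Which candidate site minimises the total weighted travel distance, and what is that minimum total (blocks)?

β, total 1320 blocks

Total weighted distance at each candidate:
  α (1, 8): total = 1785
  β (10, 6): total = 1320
  γ (11, 9): total = 1460
  δ (0, 7): total = 1965
  ε (8, 1): total = 1405
Minimum is at β with total 1320 blocks.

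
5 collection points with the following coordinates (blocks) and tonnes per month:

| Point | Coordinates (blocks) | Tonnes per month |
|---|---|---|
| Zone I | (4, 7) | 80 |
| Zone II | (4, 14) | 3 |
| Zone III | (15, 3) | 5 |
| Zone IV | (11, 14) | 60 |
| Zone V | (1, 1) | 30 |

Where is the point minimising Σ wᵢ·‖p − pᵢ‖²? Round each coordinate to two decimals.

(6.16, 8.35)

The minimiser of Σwᵢ‖p−pᵢ‖² is the weighted centroid p* = (Σwᵢpᵢ)/(Σwᵢ).
Σwᵢ = 178.
Σwᵢxᵢ = 80·4 + 3·4 + 5·15 + 60·11 + 30·1 = 1097.
Σwᵢyᵢ = 80·7 + 3·14 + 5·3 + 60·14 + 30·1 = 1487.
x* = 1097/178 = 6.16, y* = 1487/178 = 8.35.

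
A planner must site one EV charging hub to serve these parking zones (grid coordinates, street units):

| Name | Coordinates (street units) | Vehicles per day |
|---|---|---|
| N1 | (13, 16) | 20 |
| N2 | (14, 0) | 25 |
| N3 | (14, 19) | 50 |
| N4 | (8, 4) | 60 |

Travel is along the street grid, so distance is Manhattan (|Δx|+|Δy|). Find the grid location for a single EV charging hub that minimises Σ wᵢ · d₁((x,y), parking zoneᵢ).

Manhattan distance separates: Σwᵢ(|x−xᵢ|+|y−yᵢ|) = Σwᵢ|x−xᵢ| + Σwᵢ|y−yᵢ|, so x and y are optimised independently as 1-D weighted medians.
Total weight W = 155; half = 77.5.
x-coordinate, sorted with cumulative weight:
  x=8 (N4, w=60) cum 60
  x=13 (N1, w=20) cum 80  ← median
  x=14 (N2, w=25) cum 105
  x=14 (N3, w=50) cum 155
⇒ x* = 13
y-coordinate, sorted with cumulative weight:
  y=0 (N2, w=25) cum 25
  y=4 (N4, w=60) cum 85  ← median
  y=16 (N1, w=20) cum 105
  y=19 (N3, w=50) cum 155
⇒ y* = 4

(13, 4)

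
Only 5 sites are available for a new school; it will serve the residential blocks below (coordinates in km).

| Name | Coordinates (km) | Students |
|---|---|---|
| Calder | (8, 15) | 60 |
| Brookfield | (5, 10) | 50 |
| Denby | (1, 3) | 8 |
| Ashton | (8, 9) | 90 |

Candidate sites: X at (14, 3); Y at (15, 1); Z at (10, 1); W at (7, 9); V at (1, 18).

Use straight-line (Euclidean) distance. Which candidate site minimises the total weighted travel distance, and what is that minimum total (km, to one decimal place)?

W, total 634.7 km

Total weighted distance at each candidate:
  X (14, 3): total = 2242.7
  Y (15, 1): total = 2681.7
  Z (10, 1): total = 2179.2
  W (7, 9): total = 634.7
  V (1, 18): total = 2050.3
Minimum is at W with total 634.7 km.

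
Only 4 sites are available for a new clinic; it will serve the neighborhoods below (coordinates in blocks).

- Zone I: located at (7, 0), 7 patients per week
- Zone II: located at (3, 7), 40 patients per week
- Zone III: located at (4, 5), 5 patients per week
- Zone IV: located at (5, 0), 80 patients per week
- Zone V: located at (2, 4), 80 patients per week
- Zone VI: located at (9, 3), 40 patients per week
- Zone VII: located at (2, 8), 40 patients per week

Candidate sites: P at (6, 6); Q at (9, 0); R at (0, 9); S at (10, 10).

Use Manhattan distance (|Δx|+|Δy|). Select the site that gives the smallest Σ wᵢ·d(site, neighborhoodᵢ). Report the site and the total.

P, total 1744 blocks

Total weighted distance at each candidate:
  P (6, 6): total = 1744
  Q (9, 0): total = 2504
  R (0, 9): total = 2752
  S (10, 10): total = 3586
Minimum is at P with total 1744 blocks.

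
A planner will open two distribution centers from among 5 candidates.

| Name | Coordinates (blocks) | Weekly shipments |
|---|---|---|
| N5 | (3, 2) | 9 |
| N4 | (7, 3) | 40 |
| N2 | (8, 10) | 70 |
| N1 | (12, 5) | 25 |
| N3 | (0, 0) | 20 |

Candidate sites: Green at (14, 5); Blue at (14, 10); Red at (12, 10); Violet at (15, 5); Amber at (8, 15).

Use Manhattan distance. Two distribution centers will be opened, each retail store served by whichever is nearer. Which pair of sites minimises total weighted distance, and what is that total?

{Green, Red}, total 1196

Evaluate every pair (each demand assigned to the nearer of the two):
  {Green, Red}: total = 1196
  {Green, Amber}: total = 1266
  {Red, Violet}: total = 1290
  {Green, Blue}: total = 1336
  {Violet, Amber}: total = 1360
  {Blue, Violet}: total = 1430
  {Blue, Red}: total = 1478
  {Red, Amber}: total = 1478
  {Blue, Amber}: total = 1667
  {Green, Violet}: total = 1686
Best pair: {Green, Red} with total 1196.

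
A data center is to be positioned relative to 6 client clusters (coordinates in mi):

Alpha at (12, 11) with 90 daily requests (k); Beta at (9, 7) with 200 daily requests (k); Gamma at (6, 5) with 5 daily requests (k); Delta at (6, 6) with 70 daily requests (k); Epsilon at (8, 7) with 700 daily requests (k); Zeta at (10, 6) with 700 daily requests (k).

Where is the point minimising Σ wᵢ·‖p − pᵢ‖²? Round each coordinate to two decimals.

(9.03, 6.76)

The minimiser of Σwᵢ‖p−pᵢ‖² is the weighted centroid p* = (Σwᵢpᵢ)/(Σwᵢ).
Σwᵢ = 1765.
Σwᵢxᵢ = 90·12 + 200·9 + 5·6 + 70·6 + 700·8 + 700·10 = 15930.
Σwᵢyᵢ = 90·11 + 200·7 + 5·5 + 70·6 + 700·7 + 700·6 = 11935.
x* = 15930/1765 = 9.03, y* = 11935/1765 = 6.76.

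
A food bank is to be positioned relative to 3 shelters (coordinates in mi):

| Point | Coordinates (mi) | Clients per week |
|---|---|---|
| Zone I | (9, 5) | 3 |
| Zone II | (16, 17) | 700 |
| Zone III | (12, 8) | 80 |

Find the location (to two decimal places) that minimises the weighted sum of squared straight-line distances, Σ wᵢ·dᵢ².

(15.56, 16.03)

The minimiser of Σwᵢ‖p−pᵢ‖² is the weighted centroid p* = (Σwᵢpᵢ)/(Σwᵢ).
Σwᵢ = 783.
Σwᵢxᵢ = 3·9 + 700·16 + 80·12 = 12187.
Σwᵢyᵢ = 3·5 + 700·17 + 80·8 = 12555.
x* = 12187/783 = 15.56, y* = 12555/783 = 16.03.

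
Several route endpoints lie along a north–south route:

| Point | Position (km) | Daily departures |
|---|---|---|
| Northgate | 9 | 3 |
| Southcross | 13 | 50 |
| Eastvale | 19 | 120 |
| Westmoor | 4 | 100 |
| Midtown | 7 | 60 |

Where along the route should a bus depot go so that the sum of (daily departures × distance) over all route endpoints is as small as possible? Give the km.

x = 13

For a sum of weighted absolute distances on a line, the optimum is the weighted median (not the mean). Total weight W = 333; half-weight = 166.5.
Sort by position and accumulate weight:
  km 4 (Westmoor, w=100) → cum 100
  km 7 (Midtown, w=60) → cum 160
  km 9 (Northgate, w=3) → cum 163
  km 13 (Southcross, w=50) → cum 213  ≥ 166.5 → median here
  km 19 (Eastvale, w=120) → cum 333
Optimal location: km 13.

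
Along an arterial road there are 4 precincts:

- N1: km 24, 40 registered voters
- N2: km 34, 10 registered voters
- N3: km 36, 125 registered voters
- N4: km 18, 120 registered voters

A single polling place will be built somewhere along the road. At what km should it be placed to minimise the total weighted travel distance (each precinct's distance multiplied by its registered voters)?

x = 24

For a sum of weighted absolute distances on a line, the optimum is the weighted median (not the mean). Total weight W = 295; half-weight = 147.5.
Sort by position and accumulate weight:
  km 18 (N4, w=120) → cum 120
  km 24 (N1, w=40) → cum 160  ≥ 147.5 → median here
  km 34 (N2, w=10) → cum 170
  km 36 (N3, w=125) → cum 295
Optimal location: km 24.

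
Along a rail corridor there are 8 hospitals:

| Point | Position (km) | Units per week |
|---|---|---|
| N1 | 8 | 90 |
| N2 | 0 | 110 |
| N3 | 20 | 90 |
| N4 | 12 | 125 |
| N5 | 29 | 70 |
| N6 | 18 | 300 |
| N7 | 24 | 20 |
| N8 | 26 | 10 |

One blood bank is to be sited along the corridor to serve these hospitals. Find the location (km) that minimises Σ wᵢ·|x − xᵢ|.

x = 18

For a sum of weighted absolute distances on a line, the optimum is the weighted median (not the mean). Total weight W = 815; half-weight = 407.5.
Sort by position and accumulate weight:
  km 0 (N2, w=110) → cum 110
  km 8 (N1, w=90) → cum 200
  km 12 (N4, w=125) → cum 325
  km 18 (N6, w=300) → cum 625  ≥ 407.5 → median here
  km 20 (N3, w=90) → cum 715
  km 24 (N7, w=20) → cum 735
  km 26 (N8, w=10) → cum 745
  km 29 (N5, w=70) → cum 815
Optimal location: km 18.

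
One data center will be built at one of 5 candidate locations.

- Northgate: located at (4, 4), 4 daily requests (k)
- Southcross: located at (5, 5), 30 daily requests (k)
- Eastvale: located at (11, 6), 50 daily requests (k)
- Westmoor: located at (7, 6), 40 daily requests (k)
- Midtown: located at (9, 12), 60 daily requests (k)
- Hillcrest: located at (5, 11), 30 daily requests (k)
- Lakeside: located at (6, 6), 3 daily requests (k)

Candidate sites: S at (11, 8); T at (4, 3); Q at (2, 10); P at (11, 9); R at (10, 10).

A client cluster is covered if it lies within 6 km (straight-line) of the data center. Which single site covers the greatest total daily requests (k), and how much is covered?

Coverage radius r = 6 km; a point is covered iff (Δx)²+(Δy)² ≤ 6² = 36.
  S (11, 8): covers {Eastvale, Westmoor, Midtown, Lakeside} → 153
  T (4, 3): covers {Northgate, Southcross, Westmoor, Lakeside} → 77
  Q (2, 10): covers {Southcross, Hillcrest, Lakeside} → 63
  P (11, 9): covers {Eastvale, Westmoor, Midtown, Lakeside} → 153
  R (10, 10): covers {Eastvale, Westmoor, Midtown, Hillcrest, Lakeside} → 183
Maximum coverage at R: 183 daily requests (k).

R, covering 183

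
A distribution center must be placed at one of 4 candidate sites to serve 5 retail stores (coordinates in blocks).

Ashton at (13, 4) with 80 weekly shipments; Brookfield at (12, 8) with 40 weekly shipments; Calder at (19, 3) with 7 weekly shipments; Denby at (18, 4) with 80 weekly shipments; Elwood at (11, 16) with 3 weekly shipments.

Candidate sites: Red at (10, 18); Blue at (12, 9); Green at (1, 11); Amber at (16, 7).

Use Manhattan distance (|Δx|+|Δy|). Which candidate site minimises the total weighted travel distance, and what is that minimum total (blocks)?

Amber, total 1171 blocks

Total weighted distance at each candidate:
  Red (10, 18): total = 3777
  Blue (12, 9): total = 1515
  Green (1, 11): total = 4227
  Amber (16, 7): total = 1171
Minimum is at Amber with total 1171 blocks.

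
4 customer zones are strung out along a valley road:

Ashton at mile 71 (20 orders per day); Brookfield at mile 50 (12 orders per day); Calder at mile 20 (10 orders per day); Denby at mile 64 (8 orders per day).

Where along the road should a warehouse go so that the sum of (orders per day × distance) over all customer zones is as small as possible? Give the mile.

x = 64

For a sum of weighted absolute distances on a line, the optimum is the weighted median (not the mean). Total weight W = 50; half-weight = 25.
Sort by position and accumulate weight:
  mile 20 (Calder, w=10) → cum 10
  mile 50 (Brookfield, w=12) → cum 22
  mile 64 (Denby, w=8) → cum 30  ≥ 25 → median here
  mile 71 (Ashton, w=20) → cum 50
Optimal location: mile 64.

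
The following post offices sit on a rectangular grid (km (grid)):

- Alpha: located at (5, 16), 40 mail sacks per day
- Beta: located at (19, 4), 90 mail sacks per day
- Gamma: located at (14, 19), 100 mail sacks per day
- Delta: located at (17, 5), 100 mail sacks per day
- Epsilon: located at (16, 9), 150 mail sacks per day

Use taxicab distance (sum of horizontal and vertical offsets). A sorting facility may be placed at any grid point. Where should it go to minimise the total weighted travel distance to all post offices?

(16, 9)

Manhattan distance separates: Σwᵢ(|x−xᵢ|+|y−yᵢ|) = Σwᵢ|x−xᵢ| + Σwᵢ|y−yᵢ|, so x and y are optimised independently as 1-D weighted medians.
Total weight W = 480; half = 240.
x-coordinate, sorted with cumulative weight:
  x=5 (Alpha, w=40) cum 40
  x=14 (Gamma, w=100) cum 140
  x=16 (Epsilon, w=150) cum 290  ← median
  x=17 (Delta, w=100) cum 390
  x=19 (Beta, w=90) cum 480
⇒ x* = 16
y-coordinate, sorted with cumulative weight:
  y=4 (Beta, w=90) cum 90
  y=5 (Delta, w=100) cum 190
  y=9 (Epsilon, w=150) cum 340  ← median
  y=16 (Alpha, w=40) cum 380
  y=19 (Gamma, w=100) cum 480
⇒ y* = 9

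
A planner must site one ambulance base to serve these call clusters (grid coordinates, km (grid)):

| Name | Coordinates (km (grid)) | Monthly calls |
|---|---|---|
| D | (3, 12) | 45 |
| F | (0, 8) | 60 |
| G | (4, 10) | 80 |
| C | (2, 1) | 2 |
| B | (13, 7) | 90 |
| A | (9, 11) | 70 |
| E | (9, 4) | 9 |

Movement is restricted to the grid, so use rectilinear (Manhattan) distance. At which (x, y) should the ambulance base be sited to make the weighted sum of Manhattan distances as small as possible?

(4, 10)

Manhattan distance separates: Σwᵢ(|x−xᵢ|+|y−yᵢ|) = Σwᵢ|x−xᵢ| + Σwᵢ|y−yᵢ|, so x and y are optimised independently as 1-D weighted medians.
Total weight W = 356; half = 178.
x-coordinate, sorted with cumulative weight:
  x=0 (F, w=60) cum 60
  x=2 (C, w=2) cum 62
  x=3 (D, w=45) cum 107
  x=4 (G, w=80) cum 187  ← median
  x=9 (A, w=70) cum 257
  x=9 (E, w=9) cum 266
  x=13 (B, w=90) cum 356
⇒ x* = 4
y-coordinate, sorted with cumulative weight:
  y=1 (C, w=2) cum 2
  y=4 (E, w=9) cum 11
  y=7 (B, w=90) cum 101
  y=8 (F, w=60) cum 161
  y=10 (G, w=80) cum 241  ← median
  y=11 (A, w=70) cum 311
  y=12 (D, w=45) cum 356
⇒ y* = 10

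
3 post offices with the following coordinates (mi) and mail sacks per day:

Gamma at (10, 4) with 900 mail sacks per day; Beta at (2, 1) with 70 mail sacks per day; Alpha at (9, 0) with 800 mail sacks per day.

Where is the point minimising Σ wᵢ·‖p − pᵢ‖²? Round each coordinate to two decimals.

(9.23, 2.07)

The minimiser of Σwᵢ‖p−pᵢ‖² is the weighted centroid p* = (Σwᵢpᵢ)/(Σwᵢ).
Σwᵢ = 1770.
Σwᵢxᵢ = 900·10 + 70·2 + 800·9 = 16340.
Σwᵢyᵢ = 900·4 + 70·1 + 800·0 = 3670.
x* = 16340/1770 = 9.23, y* = 3670/1770 = 2.07.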